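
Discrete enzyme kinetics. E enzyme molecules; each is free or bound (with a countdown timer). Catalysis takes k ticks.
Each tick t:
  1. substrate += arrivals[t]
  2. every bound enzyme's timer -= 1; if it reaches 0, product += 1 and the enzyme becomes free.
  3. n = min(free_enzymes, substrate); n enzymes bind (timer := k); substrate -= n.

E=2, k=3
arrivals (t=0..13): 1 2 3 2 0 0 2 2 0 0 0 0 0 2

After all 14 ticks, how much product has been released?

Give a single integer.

Answer: 8

Derivation:
t=0: arr=1 -> substrate=0 bound=1 product=0
t=1: arr=2 -> substrate=1 bound=2 product=0
t=2: arr=3 -> substrate=4 bound=2 product=0
t=3: arr=2 -> substrate=5 bound=2 product=1
t=4: arr=0 -> substrate=4 bound=2 product=2
t=5: arr=0 -> substrate=4 bound=2 product=2
t=6: arr=2 -> substrate=5 bound=2 product=3
t=7: arr=2 -> substrate=6 bound=2 product=4
t=8: arr=0 -> substrate=6 bound=2 product=4
t=9: arr=0 -> substrate=5 bound=2 product=5
t=10: arr=0 -> substrate=4 bound=2 product=6
t=11: arr=0 -> substrate=4 bound=2 product=6
t=12: arr=0 -> substrate=3 bound=2 product=7
t=13: arr=2 -> substrate=4 bound=2 product=8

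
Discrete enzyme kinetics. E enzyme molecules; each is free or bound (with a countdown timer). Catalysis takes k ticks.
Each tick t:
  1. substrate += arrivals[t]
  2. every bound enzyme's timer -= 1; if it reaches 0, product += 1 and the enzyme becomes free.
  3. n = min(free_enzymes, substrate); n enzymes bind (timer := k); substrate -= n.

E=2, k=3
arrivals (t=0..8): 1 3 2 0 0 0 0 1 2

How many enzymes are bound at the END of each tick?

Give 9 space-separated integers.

t=0: arr=1 -> substrate=0 bound=1 product=0
t=1: arr=3 -> substrate=2 bound=2 product=0
t=2: arr=2 -> substrate=4 bound=2 product=0
t=3: arr=0 -> substrate=3 bound=2 product=1
t=4: arr=0 -> substrate=2 bound=2 product=2
t=5: arr=0 -> substrate=2 bound=2 product=2
t=6: arr=0 -> substrate=1 bound=2 product=3
t=7: arr=1 -> substrate=1 bound=2 product=4
t=8: arr=2 -> substrate=3 bound=2 product=4

Answer: 1 2 2 2 2 2 2 2 2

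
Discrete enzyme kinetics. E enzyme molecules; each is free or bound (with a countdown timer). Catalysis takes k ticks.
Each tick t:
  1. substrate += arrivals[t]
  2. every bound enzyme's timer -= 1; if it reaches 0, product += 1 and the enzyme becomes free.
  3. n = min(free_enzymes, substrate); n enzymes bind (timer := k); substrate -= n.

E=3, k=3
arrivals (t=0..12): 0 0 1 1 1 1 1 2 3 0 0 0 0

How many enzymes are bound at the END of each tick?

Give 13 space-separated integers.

t=0: arr=0 -> substrate=0 bound=0 product=0
t=1: arr=0 -> substrate=0 bound=0 product=0
t=2: arr=1 -> substrate=0 bound=1 product=0
t=3: arr=1 -> substrate=0 bound=2 product=0
t=4: arr=1 -> substrate=0 bound=3 product=0
t=5: arr=1 -> substrate=0 bound=3 product=1
t=6: arr=1 -> substrate=0 bound=3 product=2
t=7: arr=2 -> substrate=1 bound=3 product=3
t=8: arr=3 -> substrate=3 bound=3 product=4
t=9: arr=0 -> substrate=2 bound=3 product=5
t=10: arr=0 -> substrate=1 bound=3 product=6
t=11: arr=0 -> substrate=0 bound=3 product=7
t=12: arr=0 -> substrate=0 bound=2 product=8

Answer: 0 0 1 2 3 3 3 3 3 3 3 3 2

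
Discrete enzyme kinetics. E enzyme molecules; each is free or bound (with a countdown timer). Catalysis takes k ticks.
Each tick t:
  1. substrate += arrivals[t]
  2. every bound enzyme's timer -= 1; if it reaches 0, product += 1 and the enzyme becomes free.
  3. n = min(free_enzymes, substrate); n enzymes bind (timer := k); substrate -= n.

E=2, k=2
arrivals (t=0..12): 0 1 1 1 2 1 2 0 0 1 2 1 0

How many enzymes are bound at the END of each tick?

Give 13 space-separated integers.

Answer: 0 1 2 2 2 2 2 2 2 2 2 2 2

Derivation:
t=0: arr=0 -> substrate=0 bound=0 product=0
t=1: arr=1 -> substrate=0 bound=1 product=0
t=2: arr=1 -> substrate=0 bound=2 product=0
t=3: arr=1 -> substrate=0 bound=2 product=1
t=4: arr=2 -> substrate=1 bound=2 product=2
t=5: arr=1 -> substrate=1 bound=2 product=3
t=6: arr=2 -> substrate=2 bound=2 product=4
t=7: arr=0 -> substrate=1 bound=2 product=5
t=8: arr=0 -> substrate=0 bound=2 product=6
t=9: arr=1 -> substrate=0 bound=2 product=7
t=10: arr=2 -> substrate=1 bound=2 product=8
t=11: arr=1 -> substrate=1 bound=2 product=9
t=12: arr=0 -> substrate=0 bound=2 product=10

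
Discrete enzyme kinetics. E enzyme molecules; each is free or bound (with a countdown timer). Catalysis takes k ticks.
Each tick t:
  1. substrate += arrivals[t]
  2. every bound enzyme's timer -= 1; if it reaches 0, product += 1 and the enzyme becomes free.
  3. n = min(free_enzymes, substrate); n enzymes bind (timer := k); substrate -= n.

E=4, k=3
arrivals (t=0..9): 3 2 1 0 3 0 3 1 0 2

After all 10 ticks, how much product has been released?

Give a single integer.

t=0: arr=3 -> substrate=0 bound=3 product=0
t=1: arr=2 -> substrate=1 bound=4 product=0
t=2: arr=1 -> substrate=2 bound=4 product=0
t=3: arr=0 -> substrate=0 bound=3 product=3
t=4: arr=3 -> substrate=1 bound=4 product=4
t=5: arr=0 -> substrate=1 bound=4 product=4
t=6: arr=3 -> substrate=2 bound=4 product=6
t=7: arr=1 -> substrate=1 bound=4 product=8
t=8: arr=0 -> substrate=1 bound=4 product=8
t=9: arr=2 -> substrate=1 bound=4 product=10

Answer: 10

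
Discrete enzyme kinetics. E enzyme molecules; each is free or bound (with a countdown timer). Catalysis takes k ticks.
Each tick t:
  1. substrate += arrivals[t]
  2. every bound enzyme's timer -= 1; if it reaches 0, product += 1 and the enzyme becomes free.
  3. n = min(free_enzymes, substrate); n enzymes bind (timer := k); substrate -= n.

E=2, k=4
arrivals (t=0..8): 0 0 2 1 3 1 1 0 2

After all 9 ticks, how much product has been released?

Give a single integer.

t=0: arr=0 -> substrate=0 bound=0 product=0
t=1: arr=0 -> substrate=0 bound=0 product=0
t=2: arr=2 -> substrate=0 bound=2 product=0
t=3: arr=1 -> substrate=1 bound=2 product=0
t=4: arr=3 -> substrate=4 bound=2 product=0
t=5: arr=1 -> substrate=5 bound=2 product=0
t=6: arr=1 -> substrate=4 bound=2 product=2
t=7: arr=0 -> substrate=4 bound=2 product=2
t=8: arr=2 -> substrate=6 bound=2 product=2

Answer: 2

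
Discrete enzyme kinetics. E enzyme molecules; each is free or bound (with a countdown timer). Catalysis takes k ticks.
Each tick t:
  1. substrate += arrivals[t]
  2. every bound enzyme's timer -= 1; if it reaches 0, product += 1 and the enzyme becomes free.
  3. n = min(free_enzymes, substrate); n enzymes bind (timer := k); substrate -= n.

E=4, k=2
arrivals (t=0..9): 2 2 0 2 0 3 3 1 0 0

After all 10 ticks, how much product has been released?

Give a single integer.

t=0: arr=2 -> substrate=0 bound=2 product=0
t=1: arr=2 -> substrate=0 bound=4 product=0
t=2: arr=0 -> substrate=0 bound=2 product=2
t=3: arr=2 -> substrate=0 bound=2 product=4
t=4: arr=0 -> substrate=0 bound=2 product=4
t=5: arr=3 -> substrate=0 bound=3 product=6
t=6: arr=3 -> substrate=2 bound=4 product=6
t=7: arr=1 -> substrate=0 bound=4 product=9
t=8: arr=0 -> substrate=0 bound=3 product=10
t=9: arr=0 -> substrate=0 bound=0 product=13

Answer: 13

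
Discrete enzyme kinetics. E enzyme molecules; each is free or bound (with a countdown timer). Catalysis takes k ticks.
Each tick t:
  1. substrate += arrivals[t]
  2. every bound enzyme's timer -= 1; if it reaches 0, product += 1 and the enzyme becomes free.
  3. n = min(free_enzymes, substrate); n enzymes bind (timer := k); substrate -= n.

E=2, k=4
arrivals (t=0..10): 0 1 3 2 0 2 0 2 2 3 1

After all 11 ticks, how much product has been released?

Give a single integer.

Answer: 4

Derivation:
t=0: arr=0 -> substrate=0 bound=0 product=0
t=1: arr=1 -> substrate=0 bound=1 product=0
t=2: arr=3 -> substrate=2 bound=2 product=0
t=3: arr=2 -> substrate=4 bound=2 product=0
t=4: arr=0 -> substrate=4 bound=2 product=0
t=5: arr=2 -> substrate=5 bound=2 product=1
t=6: arr=0 -> substrate=4 bound=2 product=2
t=7: arr=2 -> substrate=6 bound=2 product=2
t=8: arr=2 -> substrate=8 bound=2 product=2
t=9: arr=3 -> substrate=10 bound=2 product=3
t=10: arr=1 -> substrate=10 bound=2 product=4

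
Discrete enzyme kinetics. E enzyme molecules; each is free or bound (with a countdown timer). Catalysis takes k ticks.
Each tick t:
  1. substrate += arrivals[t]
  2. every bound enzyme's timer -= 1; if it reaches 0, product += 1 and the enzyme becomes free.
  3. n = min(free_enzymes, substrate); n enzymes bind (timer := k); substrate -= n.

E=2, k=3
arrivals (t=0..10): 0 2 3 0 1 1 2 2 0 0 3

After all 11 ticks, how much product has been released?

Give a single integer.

t=0: arr=0 -> substrate=0 bound=0 product=0
t=1: arr=2 -> substrate=0 bound=2 product=0
t=2: arr=3 -> substrate=3 bound=2 product=0
t=3: arr=0 -> substrate=3 bound=2 product=0
t=4: arr=1 -> substrate=2 bound=2 product=2
t=5: arr=1 -> substrate=3 bound=2 product=2
t=6: arr=2 -> substrate=5 bound=2 product=2
t=7: arr=2 -> substrate=5 bound=2 product=4
t=8: arr=0 -> substrate=5 bound=2 product=4
t=9: arr=0 -> substrate=5 bound=2 product=4
t=10: arr=3 -> substrate=6 bound=2 product=6

Answer: 6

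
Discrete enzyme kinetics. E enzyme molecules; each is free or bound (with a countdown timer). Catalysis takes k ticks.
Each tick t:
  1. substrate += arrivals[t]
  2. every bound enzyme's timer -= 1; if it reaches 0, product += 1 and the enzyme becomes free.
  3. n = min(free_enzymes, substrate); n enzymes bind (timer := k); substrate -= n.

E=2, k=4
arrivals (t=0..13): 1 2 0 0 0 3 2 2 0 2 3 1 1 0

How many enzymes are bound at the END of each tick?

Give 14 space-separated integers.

t=0: arr=1 -> substrate=0 bound=1 product=0
t=1: arr=2 -> substrate=1 bound=2 product=0
t=2: arr=0 -> substrate=1 bound=2 product=0
t=3: arr=0 -> substrate=1 bound=2 product=0
t=4: arr=0 -> substrate=0 bound=2 product=1
t=5: arr=3 -> substrate=2 bound=2 product=2
t=6: arr=2 -> substrate=4 bound=2 product=2
t=7: arr=2 -> substrate=6 bound=2 product=2
t=8: arr=0 -> substrate=5 bound=2 product=3
t=9: arr=2 -> substrate=6 bound=2 product=4
t=10: arr=3 -> substrate=9 bound=2 product=4
t=11: arr=1 -> substrate=10 bound=2 product=4
t=12: arr=1 -> substrate=10 bound=2 product=5
t=13: arr=0 -> substrate=9 bound=2 product=6

Answer: 1 2 2 2 2 2 2 2 2 2 2 2 2 2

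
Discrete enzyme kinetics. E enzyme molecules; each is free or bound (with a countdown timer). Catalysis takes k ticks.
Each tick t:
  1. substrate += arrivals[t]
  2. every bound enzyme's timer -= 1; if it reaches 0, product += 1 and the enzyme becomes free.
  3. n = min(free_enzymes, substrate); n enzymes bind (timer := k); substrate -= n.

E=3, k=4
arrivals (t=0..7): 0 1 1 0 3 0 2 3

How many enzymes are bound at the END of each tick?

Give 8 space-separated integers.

t=0: arr=0 -> substrate=0 bound=0 product=0
t=1: arr=1 -> substrate=0 bound=1 product=0
t=2: arr=1 -> substrate=0 bound=2 product=0
t=3: arr=0 -> substrate=0 bound=2 product=0
t=4: arr=3 -> substrate=2 bound=3 product=0
t=5: arr=0 -> substrate=1 bound=3 product=1
t=6: arr=2 -> substrate=2 bound=3 product=2
t=7: arr=3 -> substrate=5 bound=3 product=2

Answer: 0 1 2 2 3 3 3 3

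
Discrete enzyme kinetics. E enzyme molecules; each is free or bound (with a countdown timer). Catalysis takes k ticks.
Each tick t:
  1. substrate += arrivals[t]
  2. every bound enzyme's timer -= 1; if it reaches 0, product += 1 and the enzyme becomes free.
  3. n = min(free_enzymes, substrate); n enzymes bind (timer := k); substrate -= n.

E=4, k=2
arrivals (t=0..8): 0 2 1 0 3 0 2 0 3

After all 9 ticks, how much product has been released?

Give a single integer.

t=0: arr=0 -> substrate=0 bound=0 product=0
t=1: arr=2 -> substrate=0 bound=2 product=0
t=2: arr=1 -> substrate=0 bound=3 product=0
t=3: arr=0 -> substrate=0 bound=1 product=2
t=4: arr=3 -> substrate=0 bound=3 product=3
t=5: arr=0 -> substrate=0 bound=3 product=3
t=6: arr=2 -> substrate=0 bound=2 product=6
t=7: arr=0 -> substrate=0 bound=2 product=6
t=8: arr=3 -> substrate=0 bound=3 product=8

Answer: 8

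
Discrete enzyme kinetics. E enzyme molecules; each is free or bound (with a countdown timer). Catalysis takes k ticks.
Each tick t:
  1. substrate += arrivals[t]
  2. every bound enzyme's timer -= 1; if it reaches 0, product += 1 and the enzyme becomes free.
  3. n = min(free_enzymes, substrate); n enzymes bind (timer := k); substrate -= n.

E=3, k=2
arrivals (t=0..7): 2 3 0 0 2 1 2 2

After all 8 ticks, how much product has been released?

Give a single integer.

Answer: 8

Derivation:
t=0: arr=2 -> substrate=0 bound=2 product=0
t=1: arr=3 -> substrate=2 bound=3 product=0
t=2: arr=0 -> substrate=0 bound=3 product=2
t=3: arr=0 -> substrate=0 bound=2 product=3
t=4: arr=2 -> substrate=0 bound=2 product=5
t=5: arr=1 -> substrate=0 bound=3 product=5
t=6: arr=2 -> substrate=0 bound=3 product=7
t=7: arr=2 -> substrate=1 bound=3 product=8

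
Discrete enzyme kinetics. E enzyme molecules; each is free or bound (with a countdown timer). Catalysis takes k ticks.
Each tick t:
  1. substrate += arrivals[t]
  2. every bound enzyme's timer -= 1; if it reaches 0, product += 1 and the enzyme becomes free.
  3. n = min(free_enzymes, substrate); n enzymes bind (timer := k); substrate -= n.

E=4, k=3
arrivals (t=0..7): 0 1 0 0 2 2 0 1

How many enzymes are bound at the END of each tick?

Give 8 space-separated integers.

t=0: arr=0 -> substrate=0 bound=0 product=0
t=1: arr=1 -> substrate=0 bound=1 product=0
t=2: arr=0 -> substrate=0 bound=1 product=0
t=3: arr=0 -> substrate=0 bound=1 product=0
t=4: arr=2 -> substrate=0 bound=2 product=1
t=5: arr=2 -> substrate=0 bound=4 product=1
t=6: arr=0 -> substrate=0 bound=4 product=1
t=7: arr=1 -> substrate=0 bound=3 product=3

Answer: 0 1 1 1 2 4 4 3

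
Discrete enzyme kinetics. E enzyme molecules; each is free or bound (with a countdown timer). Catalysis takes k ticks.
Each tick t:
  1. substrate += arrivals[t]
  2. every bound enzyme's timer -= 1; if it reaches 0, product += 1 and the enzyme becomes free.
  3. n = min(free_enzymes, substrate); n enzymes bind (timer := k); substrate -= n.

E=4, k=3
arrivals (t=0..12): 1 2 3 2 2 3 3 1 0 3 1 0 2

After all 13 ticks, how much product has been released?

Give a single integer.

Answer: 13

Derivation:
t=0: arr=1 -> substrate=0 bound=1 product=0
t=1: arr=2 -> substrate=0 bound=3 product=0
t=2: arr=3 -> substrate=2 bound=4 product=0
t=3: arr=2 -> substrate=3 bound=4 product=1
t=4: arr=2 -> substrate=3 bound=4 product=3
t=5: arr=3 -> substrate=5 bound=4 product=4
t=6: arr=3 -> substrate=7 bound=4 product=5
t=7: arr=1 -> substrate=6 bound=4 product=7
t=8: arr=0 -> substrate=5 bound=4 product=8
t=9: arr=3 -> substrate=7 bound=4 product=9
t=10: arr=1 -> substrate=6 bound=4 product=11
t=11: arr=0 -> substrate=5 bound=4 product=12
t=12: arr=2 -> substrate=6 bound=4 product=13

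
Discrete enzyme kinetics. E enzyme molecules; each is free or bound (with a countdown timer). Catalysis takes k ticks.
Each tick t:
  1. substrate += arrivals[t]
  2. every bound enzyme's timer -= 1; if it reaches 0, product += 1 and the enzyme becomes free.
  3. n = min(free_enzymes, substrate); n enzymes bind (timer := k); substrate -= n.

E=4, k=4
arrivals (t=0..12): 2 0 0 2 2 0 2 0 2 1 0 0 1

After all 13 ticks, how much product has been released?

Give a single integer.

Answer: 10

Derivation:
t=0: arr=2 -> substrate=0 bound=2 product=0
t=1: arr=0 -> substrate=0 bound=2 product=0
t=2: arr=0 -> substrate=0 bound=2 product=0
t=3: arr=2 -> substrate=0 bound=4 product=0
t=4: arr=2 -> substrate=0 bound=4 product=2
t=5: arr=0 -> substrate=0 bound=4 product=2
t=6: arr=2 -> substrate=2 bound=4 product=2
t=7: arr=0 -> substrate=0 bound=4 product=4
t=8: arr=2 -> substrate=0 bound=4 product=6
t=9: arr=1 -> substrate=1 bound=4 product=6
t=10: arr=0 -> substrate=1 bound=4 product=6
t=11: arr=0 -> substrate=0 bound=3 product=8
t=12: arr=1 -> substrate=0 bound=2 product=10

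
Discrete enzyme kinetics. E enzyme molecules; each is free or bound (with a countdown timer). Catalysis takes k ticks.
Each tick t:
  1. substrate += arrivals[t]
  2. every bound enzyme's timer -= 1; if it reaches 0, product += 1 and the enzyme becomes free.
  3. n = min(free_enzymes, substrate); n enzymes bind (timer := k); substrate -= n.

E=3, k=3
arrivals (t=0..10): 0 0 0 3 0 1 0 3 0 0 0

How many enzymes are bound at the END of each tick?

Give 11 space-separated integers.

t=0: arr=0 -> substrate=0 bound=0 product=0
t=1: arr=0 -> substrate=0 bound=0 product=0
t=2: arr=0 -> substrate=0 bound=0 product=0
t=3: arr=3 -> substrate=0 bound=3 product=0
t=4: arr=0 -> substrate=0 bound=3 product=0
t=5: arr=1 -> substrate=1 bound=3 product=0
t=6: arr=0 -> substrate=0 bound=1 product=3
t=7: arr=3 -> substrate=1 bound=3 product=3
t=8: arr=0 -> substrate=1 bound=3 product=3
t=9: arr=0 -> substrate=0 bound=3 product=4
t=10: arr=0 -> substrate=0 bound=1 product=6

Answer: 0 0 0 3 3 3 1 3 3 3 1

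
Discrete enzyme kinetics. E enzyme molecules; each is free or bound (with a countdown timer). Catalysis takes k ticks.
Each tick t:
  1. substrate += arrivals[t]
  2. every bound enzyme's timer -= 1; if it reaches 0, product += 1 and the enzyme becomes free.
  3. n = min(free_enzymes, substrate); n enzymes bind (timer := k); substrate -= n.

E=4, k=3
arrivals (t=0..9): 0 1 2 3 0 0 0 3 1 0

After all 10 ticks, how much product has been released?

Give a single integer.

Answer: 6

Derivation:
t=0: arr=0 -> substrate=0 bound=0 product=0
t=1: arr=1 -> substrate=0 bound=1 product=0
t=2: arr=2 -> substrate=0 bound=3 product=0
t=3: arr=3 -> substrate=2 bound=4 product=0
t=4: arr=0 -> substrate=1 bound=4 product=1
t=5: arr=0 -> substrate=0 bound=3 product=3
t=6: arr=0 -> substrate=0 bound=2 product=4
t=7: arr=3 -> substrate=0 bound=4 product=5
t=8: arr=1 -> substrate=0 bound=4 product=6
t=9: arr=0 -> substrate=0 bound=4 product=6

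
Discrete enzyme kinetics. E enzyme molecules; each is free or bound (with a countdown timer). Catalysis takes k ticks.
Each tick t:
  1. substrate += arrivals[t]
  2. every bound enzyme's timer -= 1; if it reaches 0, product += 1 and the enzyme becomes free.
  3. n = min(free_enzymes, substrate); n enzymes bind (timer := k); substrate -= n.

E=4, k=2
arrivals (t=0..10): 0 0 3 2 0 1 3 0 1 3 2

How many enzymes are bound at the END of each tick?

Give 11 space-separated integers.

Answer: 0 0 3 4 2 2 4 3 1 4 4

Derivation:
t=0: arr=0 -> substrate=0 bound=0 product=0
t=1: arr=0 -> substrate=0 bound=0 product=0
t=2: arr=3 -> substrate=0 bound=3 product=0
t=3: arr=2 -> substrate=1 bound=4 product=0
t=4: arr=0 -> substrate=0 bound=2 product=3
t=5: arr=1 -> substrate=0 bound=2 product=4
t=6: arr=3 -> substrate=0 bound=4 product=5
t=7: arr=0 -> substrate=0 bound=3 product=6
t=8: arr=1 -> substrate=0 bound=1 product=9
t=9: arr=3 -> substrate=0 bound=4 product=9
t=10: arr=2 -> substrate=1 bound=4 product=10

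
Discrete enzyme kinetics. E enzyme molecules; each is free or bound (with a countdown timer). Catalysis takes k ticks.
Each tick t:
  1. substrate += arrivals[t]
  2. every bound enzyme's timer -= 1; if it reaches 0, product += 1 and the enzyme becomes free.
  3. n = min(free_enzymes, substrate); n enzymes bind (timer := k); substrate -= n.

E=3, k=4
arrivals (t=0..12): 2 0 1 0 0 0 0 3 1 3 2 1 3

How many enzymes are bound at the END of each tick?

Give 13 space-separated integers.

Answer: 2 2 3 3 1 1 0 3 3 3 3 3 3

Derivation:
t=0: arr=2 -> substrate=0 bound=2 product=0
t=1: arr=0 -> substrate=0 bound=2 product=0
t=2: arr=1 -> substrate=0 bound=3 product=0
t=3: arr=0 -> substrate=0 bound=3 product=0
t=4: arr=0 -> substrate=0 bound=1 product=2
t=5: arr=0 -> substrate=0 bound=1 product=2
t=6: arr=0 -> substrate=0 bound=0 product=3
t=7: arr=3 -> substrate=0 bound=3 product=3
t=8: arr=1 -> substrate=1 bound=3 product=3
t=9: arr=3 -> substrate=4 bound=3 product=3
t=10: arr=2 -> substrate=6 bound=3 product=3
t=11: arr=1 -> substrate=4 bound=3 product=6
t=12: arr=3 -> substrate=7 bound=3 product=6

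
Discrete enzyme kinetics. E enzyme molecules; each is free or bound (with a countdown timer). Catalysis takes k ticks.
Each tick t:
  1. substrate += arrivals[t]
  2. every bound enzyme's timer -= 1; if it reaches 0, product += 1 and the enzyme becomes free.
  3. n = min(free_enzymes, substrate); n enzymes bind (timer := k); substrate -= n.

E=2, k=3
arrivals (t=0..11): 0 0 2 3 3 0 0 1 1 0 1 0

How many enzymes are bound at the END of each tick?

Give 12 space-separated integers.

t=0: arr=0 -> substrate=0 bound=0 product=0
t=1: arr=0 -> substrate=0 bound=0 product=0
t=2: arr=2 -> substrate=0 bound=2 product=0
t=3: arr=3 -> substrate=3 bound=2 product=0
t=4: arr=3 -> substrate=6 bound=2 product=0
t=5: arr=0 -> substrate=4 bound=2 product=2
t=6: arr=0 -> substrate=4 bound=2 product=2
t=7: arr=1 -> substrate=5 bound=2 product=2
t=8: arr=1 -> substrate=4 bound=2 product=4
t=9: arr=0 -> substrate=4 bound=2 product=4
t=10: arr=1 -> substrate=5 bound=2 product=4
t=11: arr=0 -> substrate=3 bound=2 product=6

Answer: 0 0 2 2 2 2 2 2 2 2 2 2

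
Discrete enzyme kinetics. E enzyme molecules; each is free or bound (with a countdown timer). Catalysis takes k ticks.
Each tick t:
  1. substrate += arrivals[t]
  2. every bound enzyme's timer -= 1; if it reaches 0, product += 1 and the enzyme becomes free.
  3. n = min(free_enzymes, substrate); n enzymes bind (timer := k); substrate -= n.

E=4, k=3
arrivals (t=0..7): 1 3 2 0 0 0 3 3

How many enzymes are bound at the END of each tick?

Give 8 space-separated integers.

t=0: arr=1 -> substrate=0 bound=1 product=0
t=1: arr=3 -> substrate=0 bound=4 product=0
t=2: arr=2 -> substrate=2 bound=4 product=0
t=3: arr=0 -> substrate=1 bound=4 product=1
t=4: arr=0 -> substrate=0 bound=2 product=4
t=5: arr=0 -> substrate=0 bound=2 product=4
t=6: arr=3 -> substrate=0 bound=4 product=5
t=7: arr=3 -> substrate=2 bound=4 product=6

Answer: 1 4 4 4 2 2 4 4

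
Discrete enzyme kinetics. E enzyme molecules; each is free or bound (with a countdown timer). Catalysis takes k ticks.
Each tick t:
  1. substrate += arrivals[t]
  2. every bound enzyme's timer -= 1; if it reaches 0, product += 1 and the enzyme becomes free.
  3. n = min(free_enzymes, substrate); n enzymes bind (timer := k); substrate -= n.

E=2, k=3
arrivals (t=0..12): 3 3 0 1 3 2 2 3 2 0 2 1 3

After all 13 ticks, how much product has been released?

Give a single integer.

Answer: 8

Derivation:
t=0: arr=3 -> substrate=1 bound=2 product=0
t=1: arr=3 -> substrate=4 bound=2 product=0
t=2: arr=0 -> substrate=4 bound=2 product=0
t=3: arr=1 -> substrate=3 bound=2 product=2
t=4: arr=3 -> substrate=6 bound=2 product=2
t=5: arr=2 -> substrate=8 bound=2 product=2
t=6: arr=2 -> substrate=8 bound=2 product=4
t=7: arr=3 -> substrate=11 bound=2 product=4
t=8: arr=2 -> substrate=13 bound=2 product=4
t=9: arr=0 -> substrate=11 bound=2 product=6
t=10: arr=2 -> substrate=13 bound=2 product=6
t=11: arr=1 -> substrate=14 bound=2 product=6
t=12: arr=3 -> substrate=15 bound=2 product=8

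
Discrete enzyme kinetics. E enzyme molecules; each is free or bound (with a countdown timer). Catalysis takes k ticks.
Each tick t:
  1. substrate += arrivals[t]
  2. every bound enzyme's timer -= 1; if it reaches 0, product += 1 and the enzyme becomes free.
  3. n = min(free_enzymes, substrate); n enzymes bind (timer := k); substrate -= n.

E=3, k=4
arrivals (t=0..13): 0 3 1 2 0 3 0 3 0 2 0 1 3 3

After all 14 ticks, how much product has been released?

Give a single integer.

Answer: 9

Derivation:
t=0: arr=0 -> substrate=0 bound=0 product=0
t=1: arr=3 -> substrate=0 bound=3 product=0
t=2: arr=1 -> substrate=1 bound=3 product=0
t=3: arr=2 -> substrate=3 bound=3 product=0
t=4: arr=0 -> substrate=3 bound=3 product=0
t=5: arr=3 -> substrate=3 bound=3 product=3
t=6: arr=0 -> substrate=3 bound=3 product=3
t=7: arr=3 -> substrate=6 bound=3 product=3
t=8: arr=0 -> substrate=6 bound=3 product=3
t=9: arr=2 -> substrate=5 bound=3 product=6
t=10: arr=0 -> substrate=5 bound=3 product=6
t=11: arr=1 -> substrate=6 bound=3 product=6
t=12: arr=3 -> substrate=9 bound=3 product=6
t=13: arr=3 -> substrate=9 bound=3 product=9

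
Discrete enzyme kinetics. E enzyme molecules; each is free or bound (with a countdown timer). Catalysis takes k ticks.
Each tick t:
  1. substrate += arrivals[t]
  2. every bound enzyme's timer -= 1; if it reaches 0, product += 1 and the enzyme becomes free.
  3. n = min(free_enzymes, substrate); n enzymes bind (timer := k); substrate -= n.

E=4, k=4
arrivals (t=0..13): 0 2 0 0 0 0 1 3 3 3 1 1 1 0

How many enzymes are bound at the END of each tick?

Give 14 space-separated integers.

Answer: 0 2 2 2 2 0 1 4 4 4 4 4 4 4

Derivation:
t=0: arr=0 -> substrate=0 bound=0 product=0
t=1: arr=2 -> substrate=0 bound=2 product=0
t=2: arr=0 -> substrate=0 bound=2 product=0
t=3: arr=0 -> substrate=0 bound=2 product=0
t=4: arr=0 -> substrate=0 bound=2 product=0
t=5: arr=0 -> substrate=0 bound=0 product=2
t=6: arr=1 -> substrate=0 bound=1 product=2
t=7: arr=3 -> substrate=0 bound=4 product=2
t=8: arr=3 -> substrate=3 bound=4 product=2
t=9: arr=3 -> substrate=6 bound=4 product=2
t=10: arr=1 -> substrate=6 bound=4 product=3
t=11: arr=1 -> substrate=4 bound=4 product=6
t=12: arr=1 -> substrate=5 bound=4 product=6
t=13: arr=0 -> substrate=5 bound=4 product=6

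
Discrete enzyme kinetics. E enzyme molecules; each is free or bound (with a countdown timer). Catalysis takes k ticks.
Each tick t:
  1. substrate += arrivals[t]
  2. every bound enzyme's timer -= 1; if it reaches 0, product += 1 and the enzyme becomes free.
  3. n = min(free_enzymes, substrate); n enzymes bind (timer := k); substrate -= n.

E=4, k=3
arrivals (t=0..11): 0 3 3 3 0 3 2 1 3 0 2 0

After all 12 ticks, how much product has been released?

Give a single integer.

t=0: arr=0 -> substrate=0 bound=0 product=0
t=1: arr=3 -> substrate=0 bound=3 product=0
t=2: arr=3 -> substrate=2 bound=4 product=0
t=3: arr=3 -> substrate=5 bound=4 product=0
t=4: arr=0 -> substrate=2 bound=4 product=3
t=5: arr=3 -> substrate=4 bound=4 product=4
t=6: arr=2 -> substrate=6 bound=4 product=4
t=7: arr=1 -> substrate=4 bound=4 product=7
t=8: arr=3 -> substrate=6 bound=4 product=8
t=9: arr=0 -> substrate=6 bound=4 product=8
t=10: arr=2 -> substrate=5 bound=4 product=11
t=11: arr=0 -> substrate=4 bound=4 product=12

Answer: 12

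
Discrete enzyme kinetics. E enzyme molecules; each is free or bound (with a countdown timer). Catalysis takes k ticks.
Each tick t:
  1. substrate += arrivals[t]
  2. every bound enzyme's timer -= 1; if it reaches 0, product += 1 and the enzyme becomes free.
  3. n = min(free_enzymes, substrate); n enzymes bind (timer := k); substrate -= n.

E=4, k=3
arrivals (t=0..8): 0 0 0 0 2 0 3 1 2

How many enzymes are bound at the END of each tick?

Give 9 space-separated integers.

t=0: arr=0 -> substrate=0 bound=0 product=0
t=1: arr=0 -> substrate=0 bound=0 product=0
t=2: arr=0 -> substrate=0 bound=0 product=0
t=3: arr=0 -> substrate=0 bound=0 product=0
t=4: arr=2 -> substrate=0 bound=2 product=0
t=5: arr=0 -> substrate=0 bound=2 product=0
t=6: arr=3 -> substrate=1 bound=4 product=0
t=7: arr=1 -> substrate=0 bound=4 product=2
t=8: arr=2 -> substrate=2 bound=4 product=2

Answer: 0 0 0 0 2 2 4 4 4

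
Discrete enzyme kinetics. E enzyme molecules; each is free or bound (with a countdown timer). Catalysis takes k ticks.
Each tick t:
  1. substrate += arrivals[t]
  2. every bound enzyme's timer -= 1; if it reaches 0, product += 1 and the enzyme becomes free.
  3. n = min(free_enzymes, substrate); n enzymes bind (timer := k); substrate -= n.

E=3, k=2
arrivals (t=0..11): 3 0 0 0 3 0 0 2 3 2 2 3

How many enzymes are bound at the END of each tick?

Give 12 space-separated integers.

Answer: 3 3 0 0 3 3 0 2 3 3 3 3

Derivation:
t=0: arr=3 -> substrate=0 bound=3 product=0
t=1: arr=0 -> substrate=0 bound=3 product=0
t=2: arr=0 -> substrate=0 bound=0 product=3
t=3: arr=0 -> substrate=0 bound=0 product=3
t=4: arr=3 -> substrate=0 bound=3 product=3
t=5: arr=0 -> substrate=0 bound=3 product=3
t=6: arr=0 -> substrate=0 bound=0 product=6
t=7: arr=2 -> substrate=0 bound=2 product=6
t=8: arr=3 -> substrate=2 bound=3 product=6
t=9: arr=2 -> substrate=2 bound=3 product=8
t=10: arr=2 -> substrate=3 bound=3 product=9
t=11: arr=3 -> substrate=4 bound=3 product=11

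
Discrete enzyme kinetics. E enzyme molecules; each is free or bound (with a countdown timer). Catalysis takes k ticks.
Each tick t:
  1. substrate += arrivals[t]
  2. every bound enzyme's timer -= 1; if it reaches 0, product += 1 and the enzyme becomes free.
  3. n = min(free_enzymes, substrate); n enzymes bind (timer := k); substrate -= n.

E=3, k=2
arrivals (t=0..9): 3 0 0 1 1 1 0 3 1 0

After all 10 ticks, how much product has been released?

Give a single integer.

Answer: 9

Derivation:
t=0: arr=3 -> substrate=0 bound=3 product=0
t=1: arr=0 -> substrate=0 bound=3 product=0
t=2: arr=0 -> substrate=0 bound=0 product=3
t=3: arr=1 -> substrate=0 bound=1 product=3
t=4: arr=1 -> substrate=0 bound=2 product=3
t=5: arr=1 -> substrate=0 bound=2 product=4
t=6: arr=0 -> substrate=0 bound=1 product=5
t=7: arr=3 -> substrate=0 bound=3 product=6
t=8: arr=1 -> substrate=1 bound=3 product=6
t=9: arr=0 -> substrate=0 bound=1 product=9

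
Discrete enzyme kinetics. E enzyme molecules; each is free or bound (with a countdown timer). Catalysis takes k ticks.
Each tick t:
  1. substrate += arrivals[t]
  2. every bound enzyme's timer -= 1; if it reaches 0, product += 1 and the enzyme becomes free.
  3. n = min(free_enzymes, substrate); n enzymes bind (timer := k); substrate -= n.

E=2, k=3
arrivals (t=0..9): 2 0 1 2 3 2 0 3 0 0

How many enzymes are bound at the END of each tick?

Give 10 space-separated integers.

Answer: 2 2 2 2 2 2 2 2 2 2

Derivation:
t=0: arr=2 -> substrate=0 bound=2 product=0
t=1: arr=0 -> substrate=0 bound=2 product=0
t=2: arr=1 -> substrate=1 bound=2 product=0
t=3: arr=2 -> substrate=1 bound=2 product=2
t=4: arr=3 -> substrate=4 bound=2 product=2
t=5: arr=2 -> substrate=6 bound=2 product=2
t=6: arr=0 -> substrate=4 bound=2 product=4
t=7: arr=3 -> substrate=7 bound=2 product=4
t=8: arr=0 -> substrate=7 bound=2 product=4
t=9: arr=0 -> substrate=5 bound=2 product=6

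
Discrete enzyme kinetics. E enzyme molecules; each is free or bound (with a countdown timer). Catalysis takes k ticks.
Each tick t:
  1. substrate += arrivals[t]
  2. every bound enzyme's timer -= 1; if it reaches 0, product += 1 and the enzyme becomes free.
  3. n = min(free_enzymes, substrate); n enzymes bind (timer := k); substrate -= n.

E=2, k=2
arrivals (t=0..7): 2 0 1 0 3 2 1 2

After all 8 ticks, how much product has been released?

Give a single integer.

t=0: arr=2 -> substrate=0 bound=2 product=0
t=1: arr=0 -> substrate=0 bound=2 product=0
t=2: arr=1 -> substrate=0 bound=1 product=2
t=3: arr=0 -> substrate=0 bound=1 product=2
t=4: arr=3 -> substrate=1 bound=2 product=3
t=5: arr=2 -> substrate=3 bound=2 product=3
t=6: arr=1 -> substrate=2 bound=2 product=5
t=7: arr=2 -> substrate=4 bound=2 product=5

Answer: 5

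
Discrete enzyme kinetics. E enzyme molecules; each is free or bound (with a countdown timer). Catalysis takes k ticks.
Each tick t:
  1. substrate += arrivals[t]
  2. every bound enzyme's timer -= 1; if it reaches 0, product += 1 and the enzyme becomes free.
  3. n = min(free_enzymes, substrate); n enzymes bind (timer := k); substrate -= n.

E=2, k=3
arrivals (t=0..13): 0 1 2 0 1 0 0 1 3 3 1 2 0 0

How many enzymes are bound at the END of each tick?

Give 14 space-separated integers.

Answer: 0 1 2 2 2 2 2 2 2 2 2 2 2 2

Derivation:
t=0: arr=0 -> substrate=0 bound=0 product=0
t=1: arr=1 -> substrate=0 bound=1 product=0
t=2: arr=2 -> substrate=1 bound=2 product=0
t=3: arr=0 -> substrate=1 bound=2 product=0
t=4: arr=1 -> substrate=1 bound=2 product=1
t=5: arr=0 -> substrate=0 bound=2 product=2
t=6: arr=0 -> substrate=0 bound=2 product=2
t=7: arr=1 -> substrate=0 bound=2 product=3
t=8: arr=3 -> substrate=2 bound=2 product=4
t=9: arr=3 -> substrate=5 bound=2 product=4
t=10: arr=1 -> substrate=5 bound=2 product=5
t=11: arr=2 -> substrate=6 bound=2 product=6
t=12: arr=0 -> substrate=6 bound=2 product=6
t=13: arr=0 -> substrate=5 bound=2 product=7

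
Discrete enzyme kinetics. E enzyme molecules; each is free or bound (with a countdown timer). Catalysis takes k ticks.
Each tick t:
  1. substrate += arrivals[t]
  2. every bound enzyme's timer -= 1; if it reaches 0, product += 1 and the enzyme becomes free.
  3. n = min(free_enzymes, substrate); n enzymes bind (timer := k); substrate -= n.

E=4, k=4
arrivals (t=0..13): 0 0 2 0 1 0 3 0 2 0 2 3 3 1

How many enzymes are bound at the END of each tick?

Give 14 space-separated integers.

Answer: 0 0 2 2 3 3 4 4 4 4 4 4 4 4

Derivation:
t=0: arr=0 -> substrate=0 bound=0 product=0
t=1: arr=0 -> substrate=0 bound=0 product=0
t=2: arr=2 -> substrate=0 bound=2 product=0
t=3: arr=0 -> substrate=0 bound=2 product=0
t=4: arr=1 -> substrate=0 bound=3 product=0
t=5: arr=0 -> substrate=0 bound=3 product=0
t=6: arr=3 -> substrate=0 bound=4 product=2
t=7: arr=0 -> substrate=0 bound=4 product=2
t=8: arr=2 -> substrate=1 bound=4 product=3
t=9: arr=0 -> substrate=1 bound=4 product=3
t=10: arr=2 -> substrate=0 bound=4 product=6
t=11: arr=3 -> substrate=3 bound=4 product=6
t=12: arr=3 -> substrate=5 bound=4 product=7
t=13: arr=1 -> substrate=6 bound=4 product=7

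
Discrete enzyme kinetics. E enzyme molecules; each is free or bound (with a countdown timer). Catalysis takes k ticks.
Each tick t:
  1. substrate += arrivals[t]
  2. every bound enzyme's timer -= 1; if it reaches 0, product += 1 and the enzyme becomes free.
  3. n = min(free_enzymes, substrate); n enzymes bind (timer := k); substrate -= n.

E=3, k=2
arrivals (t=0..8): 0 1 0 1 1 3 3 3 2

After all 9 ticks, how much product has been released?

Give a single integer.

Answer: 6

Derivation:
t=0: arr=0 -> substrate=0 bound=0 product=0
t=1: arr=1 -> substrate=0 bound=1 product=0
t=2: arr=0 -> substrate=0 bound=1 product=0
t=3: arr=1 -> substrate=0 bound=1 product=1
t=4: arr=1 -> substrate=0 bound=2 product=1
t=5: arr=3 -> substrate=1 bound=3 product=2
t=6: arr=3 -> substrate=3 bound=3 product=3
t=7: arr=3 -> substrate=4 bound=3 product=5
t=8: arr=2 -> substrate=5 bound=3 product=6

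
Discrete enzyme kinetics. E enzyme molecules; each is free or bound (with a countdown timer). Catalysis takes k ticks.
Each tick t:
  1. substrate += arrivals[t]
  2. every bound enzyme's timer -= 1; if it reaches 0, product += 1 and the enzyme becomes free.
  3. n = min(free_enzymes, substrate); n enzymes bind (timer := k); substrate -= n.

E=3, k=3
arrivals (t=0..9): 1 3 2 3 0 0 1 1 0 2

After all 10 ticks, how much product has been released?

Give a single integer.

Answer: 7

Derivation:
t=0: arr=1 -> substrate=0 bound=1 product=0
t=1: arr=3 -> substrate=1 bound=3 product=0
t=2: arr=2 -> substrate=3 bound=3 product=0
t=3: arr=3 -> substrate=5 bound=3 product=1
t=4: arr=0 -> substrate=3 bound=3 product=3
t=5: arr=0 -> substrate=3 bound=3 product=3
t=6: arr=1 -> substrate=3 bound=3 product=4
t=7: arr=1 -> substrate=2 bound=3 product=6
t=8: arr=0 -> substrate=2 bound=3 product=6
t=9: arr=2 -> substrate=3 bound=3 product=7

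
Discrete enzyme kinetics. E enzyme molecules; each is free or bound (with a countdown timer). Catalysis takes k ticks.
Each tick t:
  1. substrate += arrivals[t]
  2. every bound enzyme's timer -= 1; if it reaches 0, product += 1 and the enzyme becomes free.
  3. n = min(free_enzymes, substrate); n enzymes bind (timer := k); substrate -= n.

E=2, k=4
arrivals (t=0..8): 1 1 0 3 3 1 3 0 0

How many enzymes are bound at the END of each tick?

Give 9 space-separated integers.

t=0: arr=1 -> substrate=0 bound=1 product=0
t=1: arr=1 -> substrate=0 bound=2 product=0
t=2: arr=0 -> substrate=0 bound=2 product=0
t=3: arr=3 -> substrate=3 bound=2 product=0
t=4: arr=3 -> substrate=5 bound=2 product=1
t=5: arr=1 -> substrate=5 bound=2 product=2
t=6: arr=3 -> substrate=8 bound=2 product=2
t=7: arr=0 -> substrate=8 bound=2 product=2
t=8: arr=0 -> substrate=7 bound=2 product=3

Answer: 1 2 2 2 2 2 2 2 2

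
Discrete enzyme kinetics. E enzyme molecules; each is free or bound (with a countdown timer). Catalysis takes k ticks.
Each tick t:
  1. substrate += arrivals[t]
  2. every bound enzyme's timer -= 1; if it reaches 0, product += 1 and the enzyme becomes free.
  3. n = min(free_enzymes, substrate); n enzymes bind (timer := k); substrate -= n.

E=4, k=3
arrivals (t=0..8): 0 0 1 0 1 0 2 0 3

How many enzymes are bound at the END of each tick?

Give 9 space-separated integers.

Answer: 0 0 1 1 2 1 3 2 4

Derivation:
t=0: arr=0 -> substrate=0 bound=0 product=0
t=1: arr=0 -> substrate=0 bound=0 product=0
t=2: arr=1 -> substrate=0 bound=1 product=0
t=3: arr=0 -> substrate=0 bound=1 product=0
t=4: arr=1 -> substrate=0 bound=2 product=0
t=5: arr=0 -> substrate=0 bound=1 product=1
t=6: arr=2 -> substrate=0 bound=3 product=1
t=7: arr=0 -> substrate=0 bound=2 product=2
t=8: arr=3 -> substrate=1 bound=4 product=2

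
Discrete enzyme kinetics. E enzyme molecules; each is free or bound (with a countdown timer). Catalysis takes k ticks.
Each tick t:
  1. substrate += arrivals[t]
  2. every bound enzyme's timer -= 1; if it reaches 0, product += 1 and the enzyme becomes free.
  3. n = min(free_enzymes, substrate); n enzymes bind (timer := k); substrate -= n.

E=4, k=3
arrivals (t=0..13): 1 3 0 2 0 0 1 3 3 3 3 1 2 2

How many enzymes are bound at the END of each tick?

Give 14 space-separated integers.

t=0: arr=1 -> substrate=0 bound=1 product=0
t=1: arr=3 -> substrate=0 bound=4 product=0
t=2: arr=0 -> substrate=0 bound=4 product=0
t=3: arr=2 -> substrate=1 bound=4 product=1
t=4: arr=0 -> substrate=0 bound=2 product=4
t=5: arr=0 -> substrate=0 bound=2 product=4
t=6: arr=1 -> substrate=0 bound=2 product=5
t=7: arr=3 -> substrate=0 bound=4 product=6
t=8: arr=3 -> substrate=3 bound=4 product=6
t=9: arr=3 -> substrate=5 bound=4 product=7
t=10: arr=3 -> substrate=5 bound=4 product=10
t=11: arr=1 -> substrate=6 bound=4 product=10
t=12: arr=2 -> substrate=7 bound=4 product=11
t=13: arr=2 -> substrate=6 bound=4 product=14

Answer: 1 4 4 4 2 2 2 4 4 4 4 4 4 4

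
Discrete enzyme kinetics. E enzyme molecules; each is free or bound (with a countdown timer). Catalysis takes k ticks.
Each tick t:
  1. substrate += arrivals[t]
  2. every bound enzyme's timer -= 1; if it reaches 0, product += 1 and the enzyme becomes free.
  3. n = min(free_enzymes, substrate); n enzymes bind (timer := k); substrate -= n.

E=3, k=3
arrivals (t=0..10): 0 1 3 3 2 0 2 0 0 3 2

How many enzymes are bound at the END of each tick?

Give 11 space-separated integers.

Answer: 0 1 3 3 3 3 3 3 3 3 3

Derivation:
t=0: arr=0 -> substrate=0 bound=0 product=0
t=1: arr=1 -> substrate=0 bound=1 product=0
t=2: arr=3 -> substrate=1 bound=3 product=0
t=3: arr=3 -> substrate=4 bound=3 product=0
t=4: arr=2 -> substrate=5 bound=3 product=1
t=5: arr=0 -> substrate=3 bound=3 product=3
t=6: arr=2 -> substrate=5 bound=3 product=3
t=7: arr=0 -> substrate=4 bound=3 product=4
t=8: arr=0 -> substrate=2 bound=3 product=6
t=9: arr=3 -> substrate=5 bound=3 product=6
t=10: arr=2 -> substrate=6 bound=3 product=7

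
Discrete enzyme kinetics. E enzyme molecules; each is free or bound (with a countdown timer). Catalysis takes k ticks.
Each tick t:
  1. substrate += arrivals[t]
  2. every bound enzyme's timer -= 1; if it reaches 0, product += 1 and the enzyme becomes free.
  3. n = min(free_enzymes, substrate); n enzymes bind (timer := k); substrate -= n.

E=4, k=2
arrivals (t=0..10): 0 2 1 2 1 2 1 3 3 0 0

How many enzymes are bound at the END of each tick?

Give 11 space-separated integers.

t=0: arr=0 -> substrate=0 bound=0 product=0
t=1: arr=2 -> substrate=0 bound=2 product=0
t=2: arr=1 -> substrate=0 bound=3 product=0
t=3: arr=2 -> substrate=0 bound=3 product=2
t=4: arr=1 -> substrate=0 bound=3 product=3
t=5: arr=2 -> substrate=0 bound=3 product=5
t=6: arr=1 -> substrate=0 bound=3 product=6
t=7: arr=3 -> substrate=0 bound=4 product=8
t=8: arr=3 -> substrate=2 bound=4 product=9
t=9: arr=0 -> substrate=0 bound=3 product=12
t=10: arr=0 -> substrate=0 bound=2 product=13

Answer: 0 2 3 3 3 3 3 4 4 3 2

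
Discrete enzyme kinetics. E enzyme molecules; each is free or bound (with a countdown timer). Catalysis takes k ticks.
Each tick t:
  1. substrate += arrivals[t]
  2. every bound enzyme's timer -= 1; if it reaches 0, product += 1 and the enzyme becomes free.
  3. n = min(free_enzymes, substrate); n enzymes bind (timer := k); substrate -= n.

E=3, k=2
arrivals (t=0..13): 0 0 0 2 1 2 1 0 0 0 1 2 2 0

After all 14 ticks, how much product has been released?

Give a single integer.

Answer: 9

Derivation:
t=0: arr=0 -> substrate=0 bound=0 product=0
t=1: arr=0 -> substrate=0 bound=0 product=0
t=2: arr=0 -> substrate=0 bound=0 product=0
t=3: arr=2 -> substrate=0 bound=2 product=0
t=4: arr=1 -> substrate=0 bound=3 product=0
t=5: arr=2 -> substrate=0 bound=3 product=2
t=6: arr=1 -> substrate=0 bound=3 product=3
t=7: arr=0 -> substrate=0 bound=1 product=5
t=8: arr=0 -> substrate=0 bound=0 product=6
t=9: arr=0 -> substrate=0 bound=0 product=6
t=10: arr=1 -> substrate=0 bound=1 product=6
t=11: arr=2 -> substrate=0 bound=3 product=6
t=12: arr=2 -> substrate=1 bound=3 product=7
t=13: arr=0 -> substrate=0 bound=2 product=9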